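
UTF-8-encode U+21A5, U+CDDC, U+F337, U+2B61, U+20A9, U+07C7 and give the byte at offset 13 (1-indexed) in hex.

1-indexed offset 13 is 0-indexed offset 12.
U+21A5 → 3-byte form E2 86 A5 at offsets 0–2.
U+CDDC → 3-byte form EC B7 9C at offsets 3–5.
U+F337 → 3-byte form EF 8C B7 at offsets 6–8.
U+2B61 → 3-byte form E2 AD A1 at offsets 9–11.
U+20A9 → 3-byte form E2 82 A9 at offsets 12–14.
Offset 12 falls in char 5's range; it's byte 1 of E2 82 A9 = 0xE2.

0xE2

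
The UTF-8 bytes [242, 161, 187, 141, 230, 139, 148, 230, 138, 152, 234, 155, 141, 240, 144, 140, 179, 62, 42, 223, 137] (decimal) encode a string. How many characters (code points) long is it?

Byte at offset 0: 0xF2 = 11110010 → 4-byte char (#1). Advance 4.
Byte at offset 4: 0xE6 = 11100110 → 3-byte char (#2). Advance 3.
Byte at offset 7: 0xE6 = 11100110 → 3-byte char (#3). Advance 3.
Byte at offset 10: 0xEA = 11101010 → 3-byte char (#4). Advance 3.
Byte at offset 13: 0xF0 = 11110000 → 4-byte char (#5). Advance 4.
Byte at offset 17: 0x3E = 00111110 → 1-byte char (#6). Advance 1.
Byte at offset 18: 0x2A = 00101010 → 1-byte char (#7). Advance 1.
Byte at offset 19: 0xDF = 11011111 → 2-byte char (#8). Advance 2.
Reached end at offset 21 after 8 code points.

8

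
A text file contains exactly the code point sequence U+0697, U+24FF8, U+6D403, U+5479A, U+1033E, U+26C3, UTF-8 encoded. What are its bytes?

U+0697: 2-byte form → DA 97.
U+24FF8: 4-byte form → F0 A4 BF B8.
U+6D403: 4-byte form → F1 AD 90 83.
U+5479A: 4-byte form → F1 94 9E 9A.
U+1033E: 4-byte form → F0 90 8C BE.
U+26C3: 3-byte form → E2 9B 83.
Concatenated (21 bytes): DA 97 F0 A4 BF B8 F1 AD 90 83 F1 94 9E 9A F0 90 8C BE E2 9B 83.

DA 97 F0 A4 BF B8 F1 AD 90 83 F1 94 9E 9A F0 90 8C BE E2 9B 83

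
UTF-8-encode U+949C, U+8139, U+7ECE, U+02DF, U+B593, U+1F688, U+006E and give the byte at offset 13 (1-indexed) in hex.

1-indexed offset 13 is 0-indexed offset 12.
U+949C → 3-byte form E9 92 9C at offsets 0–2.
U+8139 → 3-byte form E8 84 B9 at offsets 3–5.
U+7ECE → 3-byte form E7 BB 8E at offsets 6–8.
U+02DF → 2-byte form CB 9F at offsets 9–10.
U+B593 → 3-byte form EB 96 93 at offsets 11–13.
Offset 12 falls in char 5's range; it's byte 2 of EB 96 93 = 0x96.

0x96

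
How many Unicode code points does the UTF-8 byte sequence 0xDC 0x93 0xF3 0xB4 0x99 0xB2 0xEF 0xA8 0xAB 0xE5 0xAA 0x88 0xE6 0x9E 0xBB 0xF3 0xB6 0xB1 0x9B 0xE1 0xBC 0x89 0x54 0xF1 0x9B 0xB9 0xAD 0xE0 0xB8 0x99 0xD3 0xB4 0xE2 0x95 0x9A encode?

Byte at offset 0: 0xDC = 11011100 → 2-byte char (#1). Advance 2.
Byte at offset 2: 0xF3 = 11110011 → 4-byte char (#2). Advance 4.
Byte at offset 6: 0xEF = 11101111 → 3-byte char (#3). Advance 3.
Byte at offset 9: 0xE5 = 11100101 → 3-byte char (#4). Advance 3.
Byte at offset 12: 0xE6 = 11100110 → 3-byte char (#5). Advance 3.
Byte at offset 15: 0xF3 = 11110011 → 4-byte char (#6). Advance 4.
Byte at offset 19: 0xE1 = 11100001 → 3-byte char (#7). Advance 3.
Byte at offset 22: 0x54 = 01010100 → 1-byte char (#8). Advance 1.
Byte at offset 23: 0xF1 = 11110001 → 4-byte char (#9). Advance 4.
Byte at offset 27: 0xE0 = 11100000 → 3-byte char (#10). Advance 3.
Byte at offset 30: 0xD3 = 11010011 → 2-byte char (#11). Advance 2.
Byte at offset 32: 0xE2 = 11100010 → 3-byte char (#12). Advance 3.
Reached end at offset 35 after 12 code points.

12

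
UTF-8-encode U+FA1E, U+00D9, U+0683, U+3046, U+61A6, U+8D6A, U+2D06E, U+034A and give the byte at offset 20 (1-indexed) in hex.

0xAE

1-indexed offset 20 is 0-indexed offset 19.
U+FA1E → 3-byte form EF A8 9E at offsets 0–2.
U+00D9 → 2-byte form C3 99 at offsets 3–4.
U+0683 → 2-byte form DA 83 at offsets 5–6.
U+3046 → 3-byte form E3 81 86 at offsets 7–9.
U+61A6 → 3-byte form E6 86 A6 at offsets 10–12.
U+8D6A → 3-byte form E8 B5 AA at offsets 13–15.
U+2D06E → 4-byte form F0 AD 81 AE at offsets 16–19.
Offset 19 falls in char 7's range; it's byte 4 of F0 AD 81 AE = 0xAE.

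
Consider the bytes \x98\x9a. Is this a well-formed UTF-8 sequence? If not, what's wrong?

Byte 0x98 = 10011000 has the form 10xxxxxx — a continuation byte — but there is no preceding leading byte.

invalid (continuation byte with no leading byte)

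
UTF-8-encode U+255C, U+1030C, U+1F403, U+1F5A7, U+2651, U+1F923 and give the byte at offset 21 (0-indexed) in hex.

0xA3

U+255C → 3-byte form E2 95 9C at offsets 0–2.
U+1030C → 4-byte form F0 90 8C 8C at offsets 3–6.
U+1F403 → 4-byte form F0 9F 90 83 at offsets 7–10.
U+1F5A7 → 4-byte form F0 9F 96 A7 at offsets 11–14.
U+2651 → 3-byte form E2 99 91 at offsets 15–17.
U+1F923 → 4-byte form F0 9F A4 A3 at offsets 18–21.
Offset 21 falls in char 6's range; it's byte 4 of F0 9F A4 A3 = 0xA3.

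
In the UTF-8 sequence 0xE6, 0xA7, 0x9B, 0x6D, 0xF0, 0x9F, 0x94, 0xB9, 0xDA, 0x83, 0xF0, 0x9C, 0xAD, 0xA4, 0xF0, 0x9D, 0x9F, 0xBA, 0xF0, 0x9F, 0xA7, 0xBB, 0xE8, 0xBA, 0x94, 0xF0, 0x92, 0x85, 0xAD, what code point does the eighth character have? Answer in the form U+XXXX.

U+8E94

Offset 0: leading byte 0xE6 = 11100110 → 3-byte char #1 = E6 A7 9B.
Offset 3: leading byte 0x6D = 01101101 → 1-byte char #2 = 6D.
Offset 4: leading byte 0xF0 = 11110000 → 4-byte char #3 = F0 9F 94 B9.
Offset 8: leading byte 0xDA = 11011010 → 2-byte char #4 = DA 83.
Offset 10: leading byte 0xF0 = 11110000 → 4-byte char #5 = F0 9C AD A4.
Offset 14: leading byte 0xF0 = 11110000 → 4-byte char #6 = F0 9D 9F BA.
Offset 18: leading byte 0xF0 = 11110000 → 4-byte char #7 = F0 9F A7 BB.
Offset 22: leading byte 0xE8 = 11101000 → 3-byte char #8 = E8 BA 94.
Leading byte 0xE8 = 11101000 matches 1110xxxx → 3-byte sequence.
Byte 1: 0xE8 = 11101000, payload 1000 (4 bits).
Byte 2: 0xBA = 10111010 (10xxxxxx ✓), payload 111010.
Byte 3: 0x94 = 10010100 (10xxxxxx ✓), payload 010100.
Concatenate: 1000111010010100 = 0x8E94 (16 bits → U+8E94).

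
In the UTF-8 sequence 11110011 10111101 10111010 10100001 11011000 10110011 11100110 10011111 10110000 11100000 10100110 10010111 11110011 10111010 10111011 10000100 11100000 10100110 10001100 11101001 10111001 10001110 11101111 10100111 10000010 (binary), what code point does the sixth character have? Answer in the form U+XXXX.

U+098C

Offset 0: leading byte 0xF3 = 11110011 → 4-byte char #1 = F3 BD BA A1.
Offset 4: leading byte 0xD8 = 11011000 → 2-byte char #2 = D8 B3.
Offset 6: leading byte 0xE6 = 11100110 → 3-byte char #3 = E6 9F B0.
Offset 9: leading byte 0xE0 = 11100000 → 3-byte char #4 = E0 A6 97.
Offset 12: leading byte 0xF3 = 11110011 → 4-byte char #5 = F3 BA BB 84.
Offset 16: leading byte 0xE0 = 11100000 → 3-byte char #6 = E0 A6 8C.
Leading byte 0xE0 = 11100000 matches 1110xxxx → 3-byte sequence.
Byte 1: 0xE0 = 11100000, payload 0000 (4 bits).
Byte 2: 0xA6 = 10100110 (10xxxxxx ✓), payload 100110.
Byte 3: 0x8C = 10001100 (10xxxxxx ✓), payload 001100.
Concatenate: 0000100110001100 = 0x98C (16 bits → U+098C).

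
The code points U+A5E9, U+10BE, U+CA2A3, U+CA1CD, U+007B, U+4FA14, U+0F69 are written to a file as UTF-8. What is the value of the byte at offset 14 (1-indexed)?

1-indexed offset 14 is 0-indexed offset 13.
U+A5E9 → 3-byte form EA 97 A9 at offsets 0–2.
U+10BE → 3-byte form E1 82 BE at offsets 3–5.
U+CA2A3 → 4-byte form F3 8A 8A A3 at offsets 6–9.
U+CA1CD → 4-byte form F3 8A 87 8D at offsets 10–13.
Offset 13 falls in char 4's range; it's byte 4 of F3 8A 87 8D = 0x8D.

0x8D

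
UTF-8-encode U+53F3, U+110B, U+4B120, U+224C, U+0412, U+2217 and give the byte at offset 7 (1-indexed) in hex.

1-indexed offset 7 is 0-indexed offset 6.
U+53F3 → 3-byte form E5 8F B3 at offsets 0–2.
U+110B → 3-byte form E1 84 8B at offsets 3–5.
U+4B120 → 4-byte form F1 8B 84 A0 at offsets 6–9.
Offset 6 falls in char 3's range; it's byte 1 of F1 8B 84 A0 = 0xF1.

0xF1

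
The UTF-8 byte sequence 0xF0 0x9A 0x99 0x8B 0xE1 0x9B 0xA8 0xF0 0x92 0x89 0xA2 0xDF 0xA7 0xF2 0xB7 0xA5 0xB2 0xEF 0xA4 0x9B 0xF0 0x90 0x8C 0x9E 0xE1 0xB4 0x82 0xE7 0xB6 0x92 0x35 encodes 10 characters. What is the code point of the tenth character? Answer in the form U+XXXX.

Offset 0: leading byte 0xF0 = 11110000 → 4-byte char #1 = F0 9A 99 8B.
Offset 4: leading byte 0xE1 = 11100001 → 3-byte char #2 = E1 9B A8.
Offset 7: leading byte 0xF0 = 11110000 → 4-byte char #3 = F0 92 89 A2.
Offset 11: leading byte 0xDF = 11011111 → 2-byte char #4 = DF A7.
Offset 13: leading byte 0xF2 = 11110010 → 4-byte char #5 = F2 B7 A5 B2.
Offset 17: leading byte 0xEF = 11101111 → 3-byte char #6 = EF A4 9B.
Offset 20: leading byte 0xF0 = 11110000 → 4-byte char #7 = F0 90 8C 9E.
Offset 24: leading byte 0xE1 = 11100001 → 3-byte char #8 = E1 B4 82.
Offset 27: leading byte 0xE7 = 11100111 → 3-byte char #9 = E7 B6 92.
Offset 30: leading byte 0x35 = 00110101 → 1-byte char #10 = 35.
Leading byte 0x35 = 00110101 matches 0xxxxxxx → 1-byte sequence.
Byte 1: 0x35 = 00110101, payload 0110101 (7 bits).
Concatenate: 0110101 = 0x35 (7 bits → U+0035).

U+0035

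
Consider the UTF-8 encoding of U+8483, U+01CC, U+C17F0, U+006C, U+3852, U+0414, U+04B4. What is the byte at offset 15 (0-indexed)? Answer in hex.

0xD2

U+8483 → 3-byte form E8 92 83 at offsets 0–2.
U+01CC → 2-byte form C7 8C at offsets 3–4.
U+C17F0 → 4-byte form F3 81 9F B0 at offsets 5–8.
U+006C → 1-byte form 6C at offsets 9–9.
U+3852 → 3-byte form E3 A1 92 at offsets 10–12.
U+0414 → 2-byte form D0 94 at offsets 13–14.
U+04B4 → 2-byte form D2 B4 at offsets 15–16.
Offset 15 falls in char 7's range; it's byte 1 of D2 B4 = 0xD2.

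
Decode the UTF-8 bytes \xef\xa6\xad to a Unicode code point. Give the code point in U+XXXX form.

Leading byte 0xEF = 11101111 matches 1110xxxx → 3-byte sequence.
Byte 1: 0xEF = 11101111, payload 1111 (4 bits).
Byte 2: 0xA6 = 10100110 (10xxxxxx ✓), payload 100110.
Byte 3: 0xAD = 10101101 (10xxxxxx ✓), payload 101101.
Concatenate: 1111100110101101 = 0xF9AD (16 bits → U+F9AD).

U+F9AD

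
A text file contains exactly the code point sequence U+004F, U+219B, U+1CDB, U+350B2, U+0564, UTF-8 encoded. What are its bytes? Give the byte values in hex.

U+004F: 1-byte form → 4F.
U+219B: 3-byte form → E2 86 9B.
U+1CDB: 3-byte form → E1 B3 9B.
U+350B2: 4-byte form → F0 B5 82 B2.
U+0564: 2-byte form → D5 A4.
Concatenated (13 bytes): 4F E2 86 9B E1 B3 9B F0 B5 82 B2 D5 A4.

4F E2 86 9B E1 B3 9B F0 B5 82 B2 D5 A4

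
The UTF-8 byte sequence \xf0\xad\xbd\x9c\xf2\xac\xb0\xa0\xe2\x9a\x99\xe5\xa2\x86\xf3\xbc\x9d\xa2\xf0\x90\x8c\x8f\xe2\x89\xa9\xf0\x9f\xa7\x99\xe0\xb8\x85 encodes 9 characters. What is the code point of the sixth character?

Offset 0: leading byte 0xF0 = 11110000 → 4-byte char #1 = F0 AD BD 9C.
Offset 4: leading byte 0xF2 = 11110010 → 4-byte char #2 = F2 AC B0 A0.
Offset 8: leading byte 0xE2 = 11100010 → 3-byte char #3 = E2 9A 99.
Offset 11: leading byte 0xE5 = 11100101 → 3-byte char #4 = E5 A2 86.
Offset 14: leading byte 0xF3 = 11110011 → 4-byte char #5 = F3 BC 9D A2.
Offset 18: leading byte 0xF0 = 11110000 → 4-byte char #6 = F0 90 8C 8F.
Leading byte 0xF0 = 11110000 matches 11110xxx → 4-byte sequence.
Byte 1: 0xF0 = 11110000, payload 000 (3 bits).
Byte 2: 0x90 = 10010000 (10xxxxxx ✓), payload 010000.
Byte 3: 0x8C = 10001100 (10xxxxxx ✓), payload 001100.
Byte 4: 0x8F = 10001111 (10xxxxxx ✓), payload 001111.
Concatenate: 000010000001100001111 = 0x1030F (21 bits → U+1030F).

U+1030F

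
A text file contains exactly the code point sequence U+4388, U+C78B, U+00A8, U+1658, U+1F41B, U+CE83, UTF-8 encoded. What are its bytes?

U+4388: 3-byte form → E4 8E 88.
U+C78B: 3-byte form → EC 9E 8B.
U+00A8: 2-byte form → C2 A8.
U+1658: 3-byte form → E1 99 98.
U+1F41B: 4-byte form → F0 9F 90 9B.
U+CE83: 3-byte form → EC BA 83.
Concatenated (18 bytes): E4 8E 88 EC 9E 8B C2 A8 E1 99 98 F0 9F 90 9B EC BA 83.

E4 8E 88 EC 9E 8B C2 A8 E1 99 98 F0 9F 90 9B EC BA 83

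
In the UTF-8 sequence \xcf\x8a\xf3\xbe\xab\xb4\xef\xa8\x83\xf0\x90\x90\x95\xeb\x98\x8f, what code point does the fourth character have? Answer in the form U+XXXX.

Offset 0: leading byte 0xCF = 11001111 → 2-byte char #1 = CF 8A.
Offset 2: leading byte 0xF3 = 11110011 → 4-byte char #2 = F3 BE AB B4.
Offset 6: leading byte 0xEF = 11101111 → 3-byte char #3 = EF A8 83.
Offset 9: leading byte 0xF0 = 11110000 → 4-byte char #4 = F0 90 90 95.
Leading byte 0xF0 = 11110000 matches 11110xxx → 4-byte sequence.
Byte 1: 0xF0 = 11110000, payload 000 (3 bits).
Byte 2: 0x90 = 10010000 (10xxxxxx ✓), payload 010000.
Byte 3: 0x90 = 10010000 (10xxxxxx ✓), payload 010000.
Byte 4: 0x95 = 10010101 (10xxxxxx ✓), payload 010101.
Concatenate: 000010000010000010101 = 0x10415 (21 bits → U+10415).

U+10415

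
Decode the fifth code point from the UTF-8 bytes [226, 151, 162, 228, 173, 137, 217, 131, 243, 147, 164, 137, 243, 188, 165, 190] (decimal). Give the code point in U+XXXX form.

Offset 0: leading byte 0xE2 = 11100010 → 3-byte char #1 = E2 97 A2.
Offset 3: leading byte 0xE4 = 11100100 → 3-byte char #2 = E4 AD 89.
Offset 6: leading byte 0xD9 = 11011001 → 2-byte char #3 = D9 83.
Offset 8: leading byte 0xF3 = 11110011 → 4-byte char #4 = F3 93 A4 89.
Offset 12: leading byte 0xF3 = 11110011 → 4-byte char #5 = F3 BC A5 BE.
Leading byte 0xF3 = 11110011 matches 11110xxx → 4-byte sequence.
Byte 1: 0xF3 = 11110011, payload 011 (3 bits).
Byte 2: 0xBC = 10111100 (10xxxxxx ✓), payload 111100.
Byte 3: 0xA5 = 10100101 (10xxxxxx ✓), payload 100101.
Byte 4: 0xBE = 10111110 (10xxxxxx ✓), payload 111110.
Concatenate: 011111100100101111110 = 0xFC97E (21 bits → U+FC97E).

U+FC97E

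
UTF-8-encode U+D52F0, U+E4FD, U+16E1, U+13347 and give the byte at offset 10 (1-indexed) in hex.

1-indexed offset 10 is 0-indexed offset 9.
U+D52F0 → 4-byte form F3 95 8B B0 at offsets 0–3.
U+E4FD → 3-byte form EE 93 BD at offsets 4–6.
U+16E1 → 3-byte form E1 9B A1 at offsets 7–9.
Offset 9 falls in char 3's range; it's byte 3 of E1 9B A1 = 0xA1.

0xA1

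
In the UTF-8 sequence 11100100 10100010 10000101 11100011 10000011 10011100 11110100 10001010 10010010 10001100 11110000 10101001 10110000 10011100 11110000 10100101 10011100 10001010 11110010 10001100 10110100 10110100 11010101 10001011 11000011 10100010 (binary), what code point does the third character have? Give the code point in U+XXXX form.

U+10A48C

Offset 0: leading byte 0xE4 = 11100100 → 3-byte char #1 = E4 A2 85.
Offset 3: leading byte 0xE3 = 11100011 → 3-byte char #2 = E3 83 9C.
Offset 6: leading byte 0xF4 = 11110100 → 4-byte char #3 = F4 8A 92 8C.
Leading byte 0xF4 = 11110100 matches 11110xxx → 4-byte sequence.
Byte 1: 0xF4 = 11110100, payload 100 (3 bits).
Byte 2: 0x8A = 10001010 (10xxxxxx ✓), payload 001010.
Byte 3: 0x92 = 10010010 (10xxxxxx ✓), payload 010010.
Byte 4: 0x8C = 10001100 (10xxxxxx ✓), payload 001100.
Concatenate: 100001010010010001100 = 0x10A48C (21 bits → U+10A48C).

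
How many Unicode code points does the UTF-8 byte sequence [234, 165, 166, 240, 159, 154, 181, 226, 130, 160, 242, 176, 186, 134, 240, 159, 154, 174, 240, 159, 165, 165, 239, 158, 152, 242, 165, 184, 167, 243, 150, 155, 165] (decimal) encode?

9

Byte at offset 0: 0xEA = 11101010 → 3-byte char (#1). Advance 3.
Byte at offset 3: 0xF0 = 11110000 → 4-byte char (#2). Advance 4.
Byte at offset 7: 0xE2 = 11100010 → 3-byte char (#3). Advance 3.
Byte at offset 10: 0xF2 = 11110010 → 4-byte char (#4). Advance 4.
Byte at offset 14: 0xF0 = 11110000 → 4-byte char (#5). Advance 4.
Byte at offset 18: 0xF0 = 11110000 → 4-byte char (#6). Advance 4.
Byte at offset 22: 0xEF = 11101111 → 3-byte char (#7). Advance 3.
Byte at offset 25: 0xF2 = 11110010 → 4-byte char (#8). Advance 4.
Byte at offset 29: 0xF3 = 11110011 → 4-byte char (#9). Advance 4.
Reached end at offset 33 after 9 code points.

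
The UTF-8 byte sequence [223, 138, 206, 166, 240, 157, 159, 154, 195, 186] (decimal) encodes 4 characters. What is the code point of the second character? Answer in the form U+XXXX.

Offset 0: leading byte 0xDF = 11011111 → 2-byte char #1 = DF 8A.
Offset 2: leading byte 0xCE = 11001110 → 2-byte char #2 = CE A6.
Leading byte 0xCE = 11001110 matches 110xxxxx → 2-byte sequence.
Byte 1: 0xCE = 11001110, payload 01110 (5 bits).
Byte 2: 0xA6 = 10100110 (10xxxxxx ✓), payload 100110.
Concatenate: 01110100110 = 0x3A6 (11 bits → U+03A6).

U+03A6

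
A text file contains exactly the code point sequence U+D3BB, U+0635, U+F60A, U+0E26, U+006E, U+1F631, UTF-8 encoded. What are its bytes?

U+D3BB: 3-byte form → ED 8E BB.
U+0635: 2-byte form → D8 B5.
U+F60A: 3-byte form → EF 98 8A.
U+0E26: 3-byte form → E0 B8 A6.
U+006E: 1-byte form → 6E.
U+1F631: 4-byte form → F0 9F 98 B1.
Concatenated (16 bytes): ED 8E BB D8 B5 EF 98 8A E0 B8 A6 6E F0 9F 98 B1.

ED 8E BB D8 B5 EF 98 8A E0 B8 A6 6E F0 9F 98 B1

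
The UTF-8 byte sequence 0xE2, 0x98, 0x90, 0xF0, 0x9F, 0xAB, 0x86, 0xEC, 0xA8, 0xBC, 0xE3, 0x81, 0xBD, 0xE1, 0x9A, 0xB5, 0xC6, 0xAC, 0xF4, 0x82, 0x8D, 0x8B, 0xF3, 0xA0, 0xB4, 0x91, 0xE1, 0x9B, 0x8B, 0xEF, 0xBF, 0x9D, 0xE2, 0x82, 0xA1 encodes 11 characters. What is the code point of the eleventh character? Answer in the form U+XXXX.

U+20A1

Offset 0: leading byte 0xE2 = 11100010 → 3-byte char #1 = E2 98 90.
Offset 3: leading byte 0xF0 = 11110000 → 4-byte char #2 = F0 9F AB 86.
Offset 7: leading byte 0xEC = 11101100 → 3-byte char #3 = EC A8 BC.
Offset 10: leading byte 0xE3 = 11100011 → 3-byte char #4 = E3 81 BD.
Offset 13: leading byte 0xE1 = 11100001 → 3-byte char #5 = E1 9A B5.
Offset 16: leading byte 0xC6 = 11000110 → 2-byte char #6 = C6 AC.
Offset 18: leading byte 0xF4 = 11110100 → 4-byte char #7 = F4 82 8D 8B.
Offset 22: leading byte 0xF3 = 11110011 → 4-byte char #8 = F3 A0 B4 91.
Offset 26: leading byte 0xE1 = 11100001 → 3-byte char #9 = E1 9B 8B.
Offset 29: leading byte 0xEF = 11101111 → 3-byte char #10 = EF BF 9D.
Offset 32: leading byte 0xE2 = 11100010 → 3-byte char #11 = E2 82 A1.
Leading byte 0xE2 = 11100010 matches 1110xxxx → 3-byte sequence.
Byte 1: 0xE2 = 11100010, payload 0010 (4 bits).
Byte 2: 0x82 = 10000010 (10xxxxxx ✓), payload 000010.
Byte 3: 0xA1 = 10100001 (10xxxxxx ✓), payload 100001.
Concatenate: 0010000010100001 = 0x20A1 (16 bits → U+20A1).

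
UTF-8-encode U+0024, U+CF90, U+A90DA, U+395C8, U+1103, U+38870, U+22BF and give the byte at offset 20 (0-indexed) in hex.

0x8A

U+0024 → 1-byte form 24 at offsets 0–0.
U+CF90 → 3-byte form EC BE 90 at offsets 1–3.
U+A90DA → 4-byte form F2 A9 83 9A at offsets 4–7.
U+395C8 → 4-byte form F0 B9 97 88 at offsets 8–11.
U+1103 → 3-byte form E1 84 83 at offsets 12–14.
U+38870 → 4-byte form F0 B8 A1 B0 at offsets 15–18.
U+22BF → 3-byte form E2 8A BF at offsets 19–21.
Offset 20 falls in char 7's range; it's byte 2 of E2 8A BF = 0x8A.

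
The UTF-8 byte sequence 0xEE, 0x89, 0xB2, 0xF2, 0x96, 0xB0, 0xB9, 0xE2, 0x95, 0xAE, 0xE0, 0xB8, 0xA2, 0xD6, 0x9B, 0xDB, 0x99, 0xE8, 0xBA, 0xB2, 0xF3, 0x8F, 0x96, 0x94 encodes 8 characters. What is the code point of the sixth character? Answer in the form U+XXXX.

U+06D9

Offset 0: leading byte 0xEE = 11101110 → 3-byte char #1 = EE 89 B2.
Offset 3: leading byte 0xF2 = 11110010 → 4-byte char #2 = F2 96 B0 B9.
Offset 7: leading byte 0xE2 = 11100010 → 3-byte char #3 = E2 95 AE.
Offset 10: leading byte 0xE0 = 11100000 → 3-byte char #4 = E0 B8 A2.
Offset 13: leading byte 0xD6 = 11010110 → 2-byte char #5 = D6 9B.
Offset 15: leading byte 0xDB = 11011011 → 2-byte char #6 = DB 99.
Leading byte 0xDB = 11011011 matches 110xxxxx → 2-byte sequence.
Byte 1: 0xDB = 11011011, payload 11011 (5 bits).
Byte 2: 0x99 = 10011001 (10xxxxxx ✓), payload 011001.
Concatenate: 11011011001 = 0x6D9 (11 bits → U+06D9).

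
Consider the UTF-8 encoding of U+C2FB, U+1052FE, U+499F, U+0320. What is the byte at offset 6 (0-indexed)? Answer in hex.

0xBE

U+C2FB → 3-byte form EC 8B BB at offsets 0–2.
U+1052FE → 4-byte form F4 85 8B BE at offsets 3–6.
Offset 6 falls in char 2's range; it's byte 4 of F4 85 8B BE = 0xBE.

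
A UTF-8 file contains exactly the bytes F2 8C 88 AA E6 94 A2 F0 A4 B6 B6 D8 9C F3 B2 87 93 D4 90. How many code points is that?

Byte at offset 0: 0xF2 = 11110010 → 4-byte char (#1). Advance 4.
Byte at offset 4: 0xE6 = 11100110 → 3-byte char (#2). Advance 3.
Byte at offset 7: 0xF0 = 11110000 → 4-byte char (#3). Advance 4.
Byte at offset 11: 0xD8 = 11011000 → 2-byte char (#4). Advance 2.
Byte at offset 13: 0xF3 = 11110011 → 4-byte char (#5). Advance 4.
Byte at offset 17: 0xD4 = 11010100 → 2-byte char (#6). Advance 2.
Reached end at offset 19 after 6 code points.

6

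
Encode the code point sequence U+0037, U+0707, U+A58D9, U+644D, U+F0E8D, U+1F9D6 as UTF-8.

37 DC 87 F2 A5 A3 99 E6 91 8D F3 B0 BA 8D F0 9F A7 96

U+0037: 1-byte form → 37.
U+0707: 2-byte form → DC 87.
U+A58D9: 4-byte form → F2 A5 A3 99.
U+644D: 3-byte form → E6 91 8D.
U+F0E8D: 4-byte form → F3 B0 BA 8D.
U+1F9D6: 4-byte form → F0 9F A7 96.
Concatenated (18 bytes): 37 DC 87 F2 A5 A3 99 E6 91 8D F3 B0 BA 8D F0 9F A7 96.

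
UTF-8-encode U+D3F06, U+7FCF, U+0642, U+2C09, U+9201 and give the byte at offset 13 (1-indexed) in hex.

1-indexed offset 13 is 0-indexed offset 12.
U+D3F06 → 4-byte form F3 93 BC 86 at offsets 0–3.
U+7FCF → 3-byte form E7 BF 8F at offsets 4–6.
U+0642 → 2-byte form D9 82 at offsets 7–8.
U+2C09 → 3-byte form E2 B0 89 at offsets 9–11.
U+9201 → 3-byte form E9 88 81 at offsets 12–14.
Offset 12 falls in char 5's range; it's byte 1 of E9 88 81 = 0xE9.

0xE9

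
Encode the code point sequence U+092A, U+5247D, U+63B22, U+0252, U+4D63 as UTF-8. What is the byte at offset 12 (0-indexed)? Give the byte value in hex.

0x92

U+092A → 3-byte form E0 A4 AA at offsets 0–2.
U+5247D → 4-byte form F1 92 91 BD at offsets 3–6.
U+63B22 → 4-byte form F1 A3 AC A2 at offsets 7–10.
U+0252 → 2-byte form C9 92 at offsets 11–12.
Offset 12 falls in char 4's range; it's byte 2 of C9 92 = 0x92.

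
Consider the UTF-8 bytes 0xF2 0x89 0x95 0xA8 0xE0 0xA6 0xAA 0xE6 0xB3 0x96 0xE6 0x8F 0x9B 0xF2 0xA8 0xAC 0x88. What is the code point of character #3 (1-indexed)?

Offset 0: leading byte 0xF2 = 11110010 → 4-byte char #1 = F2 89 95 A8.
Offset 4: leading byte 0xE0 = 11100000 → 3-byte char #2 = E0 A6 AA.
Offset 7: leading byte 0xE6 = 11100110 → 3-byte char #3 = E6 B3 96.
Leading byte 0xE6 = 11100110 matches 1110xxxx → 3-byte sequence.
Byte 1: 0xE6 = 11100110, payload 0110 (4 bits).
Byte 2: 0xB3 = 10110011 (10xxxxxx ✓), payload 110011.
Byte 3: 0x96 = 10010110 (10xxxxxx ✓), payload 010110.
Concatenate: 0110110011010110 = 0x6CD6 (16 bits → U+6CD6).

U+6CD6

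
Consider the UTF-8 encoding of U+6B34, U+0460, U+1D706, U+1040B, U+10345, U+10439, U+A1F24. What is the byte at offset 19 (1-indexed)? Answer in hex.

0x90

1-indexed offset 19 is 0-indexed offset 18.
U+6B34 → 3-byte form E6 AC B4 at offsets 0–2.
U+0460 → 2-byte form D1 A0 at offsets 3–4.
U+1D706 → 4-byte form F0 9D 9C 86 at offsets 5–8.
U+1040B → 4-byte form F0 90 90 8B at offsets 9–12.
U+10345 → 4-byte form F0 90 8D 85 at offsets 13–16.
U+10439 → 4-byte form F0 90 90 B9 at offsets 17–20.
Offset 18 falls in char 6's range; it's byte 2 of F0 90 90 B9 = 0x90.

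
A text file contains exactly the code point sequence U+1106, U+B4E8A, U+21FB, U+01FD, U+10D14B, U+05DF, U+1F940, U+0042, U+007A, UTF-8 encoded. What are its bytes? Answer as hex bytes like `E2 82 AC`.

E1 84 86 F2 B4 BA 8A E2 87 BB C7 BD F4 8D 85 8B D7 9F F0 9F A5 80 42 7A

U+1106: 3-byte form → E1 84 86.
U+B4E8A: 4-byte form → F2 B4 BA 8A.
U+21FB: 3-byte form → E2 87 BB.
U+01FD: 2-byte form → C7 BD.
U+10D14B: 4-byte form → F4 8D 85 8B.
U+05DF: 2-byte form → D7 9F.
U+1F940: 4-byte form → F0 9F A5 80.
U+0042: 1-byte form → 42.
U+007A: 1-byte form → 7A.
Concatenated (24 bytes): E1 84 86 F2 B4 BA 8A E2 87 BB C7 BD F4 8D 85 8B D7 9F F0 9F A5 80 42 7A.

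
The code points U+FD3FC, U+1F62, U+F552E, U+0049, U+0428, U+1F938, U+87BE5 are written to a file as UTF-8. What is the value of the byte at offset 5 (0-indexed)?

U+FD3FC → 4-byte form F3 BD 8F BC at offsets 0–3.
U+1F62 → 3-byte form E1 BD A2 at offsets 4–6.
Offset 5 falls in char 2's range; it's byte 2 of E1 BD A2 = 0xBD.

0xBD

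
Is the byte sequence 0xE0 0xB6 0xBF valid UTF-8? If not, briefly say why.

Leading byte 0xE0 = 11100000 → 3-byte form.
Continuation bytes 0xB6=10110110, 0xBF=10111111 all match 10xxxxxx.
Decoded value 0xDBF is ≥ 0x800 (shortest form) and not a surrogate.

valid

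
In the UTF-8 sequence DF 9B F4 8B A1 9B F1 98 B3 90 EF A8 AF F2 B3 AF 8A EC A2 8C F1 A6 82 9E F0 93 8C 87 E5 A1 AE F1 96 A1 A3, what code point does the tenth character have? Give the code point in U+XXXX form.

U+56863

Offset 0: leading byte 0xDF = 11011111 → 2-byte char #1 = DF 9B.
Offset 2: leading byte 0xF4 = 11110100 → 4-byte char #2 = F4 8B A1 9B.
Offset 6: leading byte 0xF1 = 11110001 → 4-byte char #3 = F1 98 B3 90.
Offset 10: leading byte 0xEF = 11101111 → 3-byte char #4 = EF A8 AF.
Offset 13: leading byte 0xF2 = 11110010 → 4-byte char #5 = F2 B3 AF 8A.
Offset 17: leading byte 0xEC = 11101100 → 3-byte char #6 = EC A2 8C.
Offset 20: leading byte 0xF1 = 11110001 → 4-byte char #7 = F1 A6 82 9E.
Offset 24: leading byte 0xF0 = 11110000 → 4-byte char #8 = F0 93 8C 87.
Offset 28: leading byte 0xE5 = 11100101 → 3-byte char #9 = E5 A1 AE.
Offset 31: leading byte 0xF1 = 11110001 → 4-byte char #10 = F1 96 A1 A3.
Leading byte 0xF1 = 11110001 matches 11110xxx → 4-byte sequence.
Byte 1: 0xF1 = 11110001, payload 001 (3 bits).
Byte 2: 0x96 = 10010110 (10xxxxxx ✓), payload 010110.
Byte 3: 0xA1 = 10100001 (10xxxxxx ✓), payload 100001.
Byte 4: 0xA3 = 10100011 (10xxxxxx ✓), payload 100011.
Concatenate: 001010110100001100011 = 0x56863 (21 bits → U+56863).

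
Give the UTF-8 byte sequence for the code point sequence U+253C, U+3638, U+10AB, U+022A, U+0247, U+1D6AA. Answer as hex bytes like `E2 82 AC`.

U+253C: 3-byte form → E2 94 BC.
U+3638: 3-byte form → E3 98 B8.
U+10AB: 3-byte form → E1 82 AB.
U+022A: 2-byte form → C8 AA.
U+0247: 2-byte form → C9 87.
U+1D6AA: 4-byte form → F0 9D 9A AA.
Concatenated (17 bytes): E2 94 BC E3 98 B8 E1 82 AB C8 AA C9 87 F0 9D 9A AA.

E2 94 BC E3 98 B8 E1 82 AB C8 AA C9 87 F0 9D 9A AA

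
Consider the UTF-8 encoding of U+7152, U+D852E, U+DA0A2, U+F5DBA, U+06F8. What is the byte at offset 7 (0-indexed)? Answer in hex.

0xF3

U+7152 → 3-byte form E7 85 92 at offsets 0–2.
U+D852E → 4-byte form F3 98 94 AE at offsets 3–6.
U+DA0A2 → 4-byte form F3 9A 82 A2 at offsets 7–10.
Offset 7 falls in char 3's range; it's byte 1 of F3 9A 82 A2 = 0xF3.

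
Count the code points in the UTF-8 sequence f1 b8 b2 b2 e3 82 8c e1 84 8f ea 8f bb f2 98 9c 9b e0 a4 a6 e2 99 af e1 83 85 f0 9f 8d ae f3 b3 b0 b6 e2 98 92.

Byte at offset 0: 0xF1 = 11110001 → 4-byte char (#1). Advance 4.
Byte at offset 4: 0xE3 = 11100011 → 3-byte char (#2). Advance 3.
Byte at offset 7: 0xE1 = 11100001 → 3-byte char (#3). Advance 3.
Byte at offset 10: 0xEA = 11101010 → 3-byte char (#4). Advance 3.
Byte at offset 13: 0xF2 = 11110010 → 4-byte char (#5). Advance 4.
Byte at offset 17: 0xE0 = 11100000 → 3-byte char (#6). Advance 3.
Byte at offset 20: 0xE2 = 11100010 → 3-byte char (#7). Advance 3.
Byte at offset 23: 0xE1 = 11100001 → 3-byte char (#8). Advance 3.
Byte at offset 26: 0xF0 = 11110000 → 4-byte char (#9). Advance 4.
Byte at offset 30: 0xF3 = 11110011 → 4-byte char (#10). Advance 4.
Byte at offset 34: 0xE2 = 11100010 → 3-byte char (#11). Advance 3.
Reached end at offset 37 after 11 code points.

11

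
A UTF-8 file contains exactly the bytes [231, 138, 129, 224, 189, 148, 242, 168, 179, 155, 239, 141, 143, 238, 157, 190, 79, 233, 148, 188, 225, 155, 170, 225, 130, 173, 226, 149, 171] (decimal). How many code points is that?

10

Byte at offset 0: 0xE7 = 11100111 → 3-byte char (#1). Advance 3.
Byte at offset 3: 0xE0 = 11100000 → 3-byte char (#2). Advance 3.
Byte at offset 6: 0xF2 = 11110010 → 4-byte char (#3). Advance 4.
Byte at offset 10: 0xEF = 11101111 → 3-byte char (#4). Advance 3.
Byte at offset 13: 0xEE = 11101110 → 3-byte char (#5). Advance 3.
Byte at offset 16: 0x4F = 01001111 → 1-byte char (#6). Advance 1.
Byte at offset 17: 0xE9 = 11101001 → 3-byte char (#7). Advance 3.
Byte at offset 20: 0xE1 = 11100001 → 3-byte char (#8). Advance 3.
Byte at offset 23: 0xE1 = 11100001 → 3-byte char (#9). Advance 3.
Byte at offset 26: 0xE2 = 11100010 → 3-byte char (#10). Advance 3.
Reached end at offset 29 after 10 code points.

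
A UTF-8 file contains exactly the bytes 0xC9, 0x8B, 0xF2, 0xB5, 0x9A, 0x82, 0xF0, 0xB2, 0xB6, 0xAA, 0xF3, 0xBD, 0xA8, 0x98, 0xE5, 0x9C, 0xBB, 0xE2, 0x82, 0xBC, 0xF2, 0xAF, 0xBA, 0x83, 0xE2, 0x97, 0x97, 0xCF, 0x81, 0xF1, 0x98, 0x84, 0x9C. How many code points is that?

10

Byte at offset 0: 0xC9 = 11001001 → 2-byte char (#1). Advance 2.
Byte at offset 2: 0xF2 = 11110010 → 4-byte char (#2). Advance 4.
Byte at offset 6: 0xF0 = 11110000 → 4-byte char (#3). Advance 4.
Byte at offset 10: 0xF3 = 11110011 → 4-byte char (#4). Advance 4.
Byte at offset 14: 0xE5 = 11100101 → 3-byte char (#5). Advance 3.
Byte at offset 17: 0xE2 = 11100010 → 3-byte char (#6). Advance 3.
Byte at offset 20: 0xF2 = 11110010 → 4-byte char (#7). Advance 4.
Byte at offset 24: 0xE2 = 11100010 → 3-byte char (#8). Advance 3.
Byte at offset 27: 0xCF = 11001111 → 2-byte char (#9). Advance 2.
Byte at offset 29: 0xF1 = 11110001 → 4-byte char (#10). Advance 4.
Reached end at offset 33 after 10 code points.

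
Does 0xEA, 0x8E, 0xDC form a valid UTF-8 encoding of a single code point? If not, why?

invalid (non-continuation byte where continuation expected)

Leading byte 0xEA = 11101010 → 3-byte form.
Byte 3 is 0xDC = 11011100, which is not 10xxxxxx — expected a continuation byte.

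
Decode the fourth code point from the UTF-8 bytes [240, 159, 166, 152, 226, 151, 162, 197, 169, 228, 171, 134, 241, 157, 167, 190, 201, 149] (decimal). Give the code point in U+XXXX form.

Offset 0: leading byte 0xF0 = 11110000 → 4-byte char #1 = F0 9F A6 98.
Offset 4: leading byte 0xE2 = 11100010 → 3-byte char #2 = E2 97 A2.
Offset 7: leading byte 0xC5 = 11000101 → 2-byte char #3 = C5 A9.
Offset 9: leading byte 0xE4 = 11100100 → 3-byte char #4 = E4 AB 86.
Leading byte 0xE4 = 11100100 matches 1110xxxx → 3-byte sequence.
Byte 1: 0xE4 = 11100100, payload 0100 (4 bits).
Byte 2: 0xAB = 10101011 (10xxxxxx ✓), payload 101011.
Byte 3: 0x86 = 10000110 (10xxxxxx ✓), payload 000110.
Concatenate: 0100101011000110 = 0x4AC6 (16 bits → U+4AC6).

U+4AC6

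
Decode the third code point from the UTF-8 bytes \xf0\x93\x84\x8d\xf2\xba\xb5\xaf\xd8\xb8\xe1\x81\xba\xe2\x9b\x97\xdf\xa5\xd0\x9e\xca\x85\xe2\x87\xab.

Offset 0: leading byte 0xF0 = 11110000 → 4-byte char #1 = F0 93 84 8D.
Offset 4: leading byte 0xF2 = 11110010 → 4-byte char #2 = F2 BA B5 AF.
Offset 8: leading byte 0xD8 = 11011000 → 2-byte char #3 = D8 B8.
Leading byte 0xD8 = 11011000 matches 110xxxxx → 2-byte sequence.
Byte 1: 0xD8 = 11011000, payload 11000 (5 bits).
Byte 2: 0xB8 = 10111000 (10xxxxxx ✓), payload 111000.
Concatenate: 11000111000 = 0x638 (11 bits → U+0638).

U+0638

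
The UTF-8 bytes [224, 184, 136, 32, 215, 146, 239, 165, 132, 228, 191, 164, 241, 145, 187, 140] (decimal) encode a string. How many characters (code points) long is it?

Byte at offset 0: 0xE0 = 11100000 → 3-byte char (#1). Advance 3.
Byte at offset 3: 0x20 = 00100000 → 1-byte char (#2). Advance 1.
Byte at offset 4: 0xD7 = 11010111 → 2-byte char (#3). Advance 2.
Byte at offset 6: 0xEF = 11101111 → 3-byte char (#4). Advance 3.
Byte at offset 9: 0xE4 = 11100100 → 3-byte char (#5). Advance 3.
Byte at offset 12: 0xF1 = 11110001 → 4-byte char (#6). Advance 4.
Reached end at offset 16 after 6 code points.

6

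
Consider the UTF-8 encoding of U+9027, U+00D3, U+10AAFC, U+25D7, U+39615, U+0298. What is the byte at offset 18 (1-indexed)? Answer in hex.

1-indexed offset 18 is 0-indexed offset 17.
U+9027 → 3-byte form E9 80 A7 at offsets 0–2.
U+00D3 → 2-byte form C3 93 at offsets 3–4.
U+10AAFC → 4-byte form F4 8A AB BC at offsets 5–8.
U+25D7 → 3-byte form E2 97 97 at offsets 9–11.
U+39615 → 4-byte form F0 B9 98 95 at offsets 12–15.
U+0298 → 2-byte form CA 98 at offsets 16–17.
Offset 17 falls in char 6's range; it's byte 2 of CA 98 = 0x98.

0x98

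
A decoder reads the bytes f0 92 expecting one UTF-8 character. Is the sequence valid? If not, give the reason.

Leading byte 0xF0 = 11110000 → 4-byte form, but only 2 bytes are present.

invalid (sequence truncated)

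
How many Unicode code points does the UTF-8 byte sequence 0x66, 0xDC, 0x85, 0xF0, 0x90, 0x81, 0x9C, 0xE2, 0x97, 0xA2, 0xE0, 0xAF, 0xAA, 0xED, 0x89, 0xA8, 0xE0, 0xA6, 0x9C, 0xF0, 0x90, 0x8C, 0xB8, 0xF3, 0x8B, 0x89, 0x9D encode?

9

Byte at offset 0: 0x66 = 01100110 → 1-byte char (#1). Advance 1.
Byte at offset 1: 0xDC = 11011100 → 2-byte char (#2). Advance 2.
Byte at offset 3: 0xF0 = 11110000 → 4-byte char (#3). Advance 4.
Byte at offset 7: 0xE2 = 11100010 → 3-byte char (#4). Advance 3.
Byte at offset 10: 0xE0 = 11100000 → 3-byte char (#5). Advance 3.
Byte at offset 13: 0xED = 11101101 → 3-byte char (#6). Advance 3.
Byte at offset 16: 0xE0 = 11100000 → 3-byte char (#7). Advance 3.
Byte at offset 19: 0xF0 = 11110000 → 4-byte char (#8). Advance 4.
Byte at offset 23: 0xF3 = 11110011 → 4-byte char (#9). Advance 4.
Reached end at offset 27 after 9 code points.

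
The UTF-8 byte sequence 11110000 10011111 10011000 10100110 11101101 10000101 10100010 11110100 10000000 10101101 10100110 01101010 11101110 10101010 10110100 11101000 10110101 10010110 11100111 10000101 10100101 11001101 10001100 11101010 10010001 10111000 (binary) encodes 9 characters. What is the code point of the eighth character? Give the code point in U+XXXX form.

U+034C

Offset 0: leading byte 0xF0 = 11110000 → 4-byte char #1 = F0 9F 98 A6.
Offset 4: leading byte 0xED = 11101101 → 3-byte char #2 = ED 85 A2.
Offset 7: leading byte 0xF4 = 11110100 → 4-byte char #3 = F4 80 AD A6.
Offset 11: leading byte 0x6A = 01101010 → 1-byte char #4 = 6A.
Offset 12: leading byte 0xEE = 11101110 → 3-byte char #5 = EE AA B4.
Offset 15: leading byte 0xE8 = 11101000 → 3-byte char #6 = E8 B5 96.
Offset 18: leading byte 0xE7 = 11100111 → 3-byte char #7 = E7 85 A5.
Offset 21: leading byte 0xCD = 11001101 → 2-byte char #8 = CD 8C.
Leading byte 0xCD = 11001101 matches 110xxxxx → 2-byte sequence.
Byte 1: 0xCD = 11001101, payload 01101 (5 bits).
Byte 2: 0x8C = 10001100 (10xxxxxx ✓), payload 001100.
Concatenate: 01101001100 = 0x34C (11 bits → U+034C).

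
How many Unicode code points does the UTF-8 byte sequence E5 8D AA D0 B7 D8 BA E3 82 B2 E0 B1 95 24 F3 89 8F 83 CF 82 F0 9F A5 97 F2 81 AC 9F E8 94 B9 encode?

11

Byte at offset 0: 0xE5 = 11100101 → 3-byte char (#1). Advance 3.
Byte at offset 3: 0xD0 = 11010000 → 2-byte char (#2). Advance 2.
Byte at offset 5: 0xD8 = 11011000 → 2-byte char (#3). Advance 2.
Byte at offset 7: 0xE3 = 11100011 → 3-byte char (#4). Advance 3.
Byte at offset 10: 0xE0 = 11100000 → 3-byte char (#5). Advance 3.
Byte at offset 13: 0x24 = 00100100 → 1-byte char (#6). Advance 1.
Byte at offset 14: 0xF3 = 11110011 → 4-byte char (#7). Advance 4.
Byte at offset 18: 0xCF = 11001111 → 2-byte char (#8). Advance 2.
Byte at offset 20: 0xF0 = 11110000 → 4-byte char (#9). Advance 4.
Byte at offset 24: 0xF2 = 11110010 → 4-byte char (#10). Advance 4.
Byte at offset 28: 0xE8 = 11101000 → 3-byte char (#11). Advance 3.
Reached end at offset 31 after 11 code points.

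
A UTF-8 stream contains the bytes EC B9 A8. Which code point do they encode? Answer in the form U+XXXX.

Leading byte 0xEC = 11101100 matches 1110xxxx → 3-byte sequence.
Byte 1: 0xEC = 11101100, payload 1100 (4 bits).
Byte 2: 0xB9 = 10111001 (10xxxxxx ✓), payload 111001.
Byte 3: 0xA8 = 10101000 (10xxxxxx ✓), payload 101000.
Concatenate: 1100111001101000 = 0xCE68 (16 bits → U+CE68).

U+CE68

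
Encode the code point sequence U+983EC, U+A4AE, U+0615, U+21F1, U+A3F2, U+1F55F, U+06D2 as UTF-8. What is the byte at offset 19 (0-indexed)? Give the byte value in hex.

0xDB

U+983EC → 4-byte form F2 98 8F AC at offsets 0–3.
U+A4AE → 3-byte form EA 92 AE at offsets 4–6.
U+0615 → 2-byte form D8 95 at offsets 7–8.
U+21F1 → 3-byte form E2 87 B1 at offsets 9–11.
U+A3F2 → 3-byte form EA 8F B2 at offsets 12–14.
U+1F55F → 4-byte form F0 9F 95 9F at offsets 15–18.
U+06D2 → 2-byte form DB 92 at offsets 19–20.
Offset 19 falls in char 7's range; it's byte 1 of DB 92 = 0xDB.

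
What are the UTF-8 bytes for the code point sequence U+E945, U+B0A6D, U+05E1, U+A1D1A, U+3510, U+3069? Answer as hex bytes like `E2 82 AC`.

U+E945: 3-byte form → EE A5 85.
U+B0A6D: 4-byte form → F2 B0 A9 AD.
U+05E1: 2-byte form → D7 A1.
U+A1D1A: 4-byte form → F2 A1 B4 9A.
U+3510: 3-byte form → E3 94 90.
U+3069: 3-byte form → E3 81 A9.
Concatenated (19 bytes): EE A5 85 F2 B0 A9 AD D7 A1 F2 A1 B4 9A E3 94 90 E3 81 A9.

EE A5 85 F2 B0 A9 AD D7 A1 F2 A1 B4 9A E3 94 90 E3 81 A9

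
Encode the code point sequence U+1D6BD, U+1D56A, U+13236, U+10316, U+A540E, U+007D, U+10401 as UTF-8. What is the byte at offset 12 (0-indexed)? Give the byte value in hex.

0xF0

U+1D6BD → 4-byte form F0 9D 9A BD at offsets 0–3.
U+1D56A → 4-byte form F0 9D 95 AA at offsets 4–7.
U+13236 → 4-byte form F0 93 88 B6 at offsets 8–11.
U+10316 → 4-byte form F0 90 8C 96 at offsets 12–15.
Offset 12 falls in char 4's range; it's byte 1 of F0 90 8C 96 = 0xF0.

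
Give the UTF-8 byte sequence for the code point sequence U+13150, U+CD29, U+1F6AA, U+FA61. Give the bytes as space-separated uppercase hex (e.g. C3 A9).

F0 93 85 90 EC B4 A9 F0 9F 9A AA EF A9 A1

U+13150: 4-byte form → F0 93 85 90.
U+CD29: 3-byte form → EC B4 A9.
U+1F6AA: 4-byte form → F0 9F 9A AA.
U+FA61: 3-byte form → EF A9 A1.
Concatenated (14 bytes): F0 93 85 90 EC B4 A9 F0 9F 9A AA EF A9 A1.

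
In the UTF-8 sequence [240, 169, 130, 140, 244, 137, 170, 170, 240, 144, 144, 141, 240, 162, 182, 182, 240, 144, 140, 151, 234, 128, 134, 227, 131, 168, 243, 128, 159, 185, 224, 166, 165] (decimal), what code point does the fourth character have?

U+22DB6

Offset 0: leading byte 0xF0 = 11110000 → 4-byte char #1 = F0 A9 82 8C.
Offset 4: leading byte 0xF4 = 11110100 → 4-byte char #2 = F4 89 AA AA.
Offset 8: leading byte 0xF0 = 11110000 → 4-byte char #3 = F0 90 90 8D.
Offset 12: leading byte 0xF0 = 11110000 → 4-byte char #4 = F0 A2 B6 B6.
Leading byte 0xF0 = 11110000 matches 11110xxx → 4-byte sequence.
Byte 1: 0xF0 = 11110000, payload 000 (3 bits).
Byte 2: 0xA2 = 10100010 (10xxxxxx ✓), payload 100010.
Byte 3: 0xB6 = 10110110 (10xxxxxx ✓), payload 110110.
Byte 4: 0xB6 = 10110110 (10xxxxxx ✓), payload 110110.
Concatenate: 000100010110110110110 = 0x22DB6 (21 bits → U+22DB6).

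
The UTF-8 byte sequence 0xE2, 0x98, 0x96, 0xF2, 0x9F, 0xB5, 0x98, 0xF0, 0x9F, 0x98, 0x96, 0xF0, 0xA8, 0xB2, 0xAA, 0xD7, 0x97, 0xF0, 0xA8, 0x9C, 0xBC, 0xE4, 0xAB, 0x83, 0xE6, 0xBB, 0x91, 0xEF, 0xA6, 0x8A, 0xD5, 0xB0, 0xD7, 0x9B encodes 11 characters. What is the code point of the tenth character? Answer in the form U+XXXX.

U+0570

Offset 0: leading byte 0xE2 = 11100010 → 3-byte char #1 = E2 98 96.
Offset 3: leading byte 0xF2 = 11110010 → 4-byte char #2 = F2 9F B5 98.
Offset 7: leading byte 0xF0 = 11110000 → 4-byte char #3 = F0 9F 98 96.
Offset 11: leading byte 0xF0 = 11110000 → 4-byte char #4 = F0 A8 B2 AA.
Offset 15: leading byte 0xD7 = 11010111 → 2-byte char #5 = D7 97.
Offset 17: leading byte 0xF0 = 11110000 → 4-byte char #6 = F0 A8 9C BC.
Offset 21: leading byte 0xE4 = 11100100 → 3-byte char #7 = E4 AB 83.
Offset 24: leading byte 0xE6 = 11100110 → 3-byte char #8 = E6 BB 91.
Offset 27: leading byte 0xEF = 11101111 → 3-byte char #9 = EF A6 8A.
Offset 30: leading byte 0xD5 = 11010101 → 2-byte char #10 = D5 B0.
Leading byte 0xD5 = 11010101 matches 110xxxxx → 2-byte sequence.
Byte 1: 0xD5 = 11010101, payload 10101 (5 bits).
Byte 2: 0xB0 = 10110000 (10xxxxxx ✓), payload 110000.
Concatenate: 10101110000 = 0x570 (11 bits → U+0570).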